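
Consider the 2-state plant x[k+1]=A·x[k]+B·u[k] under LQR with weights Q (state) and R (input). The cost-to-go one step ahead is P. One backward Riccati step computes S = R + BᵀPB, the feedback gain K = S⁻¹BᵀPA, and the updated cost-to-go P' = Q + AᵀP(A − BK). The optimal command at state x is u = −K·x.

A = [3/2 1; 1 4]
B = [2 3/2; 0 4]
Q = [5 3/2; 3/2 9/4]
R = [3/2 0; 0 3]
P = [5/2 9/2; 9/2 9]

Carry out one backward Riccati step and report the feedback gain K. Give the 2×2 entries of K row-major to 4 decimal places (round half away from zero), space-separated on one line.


0.2697 0.1798 0.3080 0.8950

BᵀP = [5.0000 9.0000; 21.7500 42.7500]
S = R + BᵀPB = [3/2 0; 0 3] + [10.0000 43.5000; 43.5000 203.6250] = [11.5000 43.5000; 43.5000 206.6250]
BᵀPA = [16.5000 41.0000; 75.3750 192.7500]
K = S⁻¹·BᵀPA = [0.2697 0.1798; 0.3080 0.8950]
A−BK = [0.4986 -0.7021; -0.2321 0.4200]
AᵀP(A−BK) = [0.4585 0.8229; 0.8229 2.6176]
P' = Q + AᵀP(A−BK) = [5.4585 2.3229; 2.3229 4.8676]
tr(P') = 10.3261


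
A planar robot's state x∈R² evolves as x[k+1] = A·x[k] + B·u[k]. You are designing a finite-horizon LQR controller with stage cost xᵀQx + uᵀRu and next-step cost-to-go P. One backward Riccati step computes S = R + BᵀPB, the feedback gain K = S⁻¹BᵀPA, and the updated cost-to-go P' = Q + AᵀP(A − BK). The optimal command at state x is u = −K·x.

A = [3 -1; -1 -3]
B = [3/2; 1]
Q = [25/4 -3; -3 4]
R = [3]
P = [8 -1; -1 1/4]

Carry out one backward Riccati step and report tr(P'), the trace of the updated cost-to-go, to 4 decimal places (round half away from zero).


BᵀP = [11.0000 -1.2500]
S = R + BᵀPB = [3] + [15.2500] = [18.2500]
BᵀPA = [34.2500 -7.2500]
K = S⁻¹·BᵀPA = [1.8767 -0.3973]
A−BK = [0.1849 -0.4041; -2.8767 -2.6027]
AᵀP(A−BK) = [13.9726 -1.6438; -1.6438 1.3699]
P' = Q + AᵀP(A−BK) = [20.2226 -4.6438; -4.6438 5.3699]
tr(P') = 25.5925

25.5925


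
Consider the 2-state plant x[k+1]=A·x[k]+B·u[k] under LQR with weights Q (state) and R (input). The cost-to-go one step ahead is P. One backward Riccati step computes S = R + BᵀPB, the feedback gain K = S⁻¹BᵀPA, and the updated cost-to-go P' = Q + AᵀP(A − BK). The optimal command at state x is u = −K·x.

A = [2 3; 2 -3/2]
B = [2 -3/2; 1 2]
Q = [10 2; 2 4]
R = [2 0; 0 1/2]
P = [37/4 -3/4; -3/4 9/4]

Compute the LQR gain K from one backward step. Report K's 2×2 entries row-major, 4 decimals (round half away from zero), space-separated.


BᵀP = [17.7500 0.7500; -15.3750 5.6250]
S = R + BᵀPB = [2 0; 0 1/2] + [36.2500 -25.1250; -25.1250 34.3125] = [38.2500 -25.1250; -25.1250 34.8125]
BᵀPA = [37.0000 52.1250; -19.5000 -54.5625]
K = S⁻¹·BᵀPA = [1.1397 0.6336; 0.2624 -1.1100]
A−BK = [0.1142 0.0677; 0.3356 0.0865]
AᵀP(A−BK) = [2.9487 1.4110; 1.4110 1.4695]
P' = Q + AᵀP(A−BK) = [12.9487 3.4110; 3.4110 5.4695]
tr(P') = 18.4182

1.1397 0.6336 0.2624 -1.1100


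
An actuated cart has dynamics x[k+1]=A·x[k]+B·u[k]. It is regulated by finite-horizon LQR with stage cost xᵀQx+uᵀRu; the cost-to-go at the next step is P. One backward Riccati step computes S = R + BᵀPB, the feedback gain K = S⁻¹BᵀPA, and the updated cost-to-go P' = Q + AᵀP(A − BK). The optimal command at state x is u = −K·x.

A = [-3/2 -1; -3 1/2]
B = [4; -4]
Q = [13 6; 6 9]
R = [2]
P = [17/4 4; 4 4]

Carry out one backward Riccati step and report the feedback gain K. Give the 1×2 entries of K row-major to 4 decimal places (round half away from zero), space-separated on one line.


-0.2500 -0.1667

BᵀP = [1.0000 0.0000]
S = R + BᵀPB = [2] + [4.0000] = [6.0000]
BᵀPA = [-1.5000 -1.0000]
K = S⁻¹·BᵀPA = [-0.2500 -0.1667]
A−BK = [-0.5000 -0.3333; -4.0000 -0.1667]
AᵀP(A−BK) = [81.1875 9.1250; 9.1250 1.0833]
P' = Q + AᵀP(A−BK) = [94.1875 15.1250; 15.1250 10.0833]
tr(P') = 104.2708


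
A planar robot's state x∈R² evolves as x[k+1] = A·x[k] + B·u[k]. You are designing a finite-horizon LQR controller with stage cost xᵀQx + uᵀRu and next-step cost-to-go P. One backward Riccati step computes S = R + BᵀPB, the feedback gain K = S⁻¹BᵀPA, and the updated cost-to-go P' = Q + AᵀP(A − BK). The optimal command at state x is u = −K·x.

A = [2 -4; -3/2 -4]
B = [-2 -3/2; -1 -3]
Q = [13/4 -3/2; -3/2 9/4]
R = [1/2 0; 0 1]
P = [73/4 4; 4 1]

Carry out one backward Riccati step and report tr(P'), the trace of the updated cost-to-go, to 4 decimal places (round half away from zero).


8.0291

BᵀP = [-40.5000 -9.0000; -39.3750 -9.0000]
S = R + BᵀPB = [1/2 0; 0 1] + [90.0000 87.7500; 87.7500 86.0625] = [90.5000 87.7500; 87.7500 87.0625]
BᵀPA = [-67.5000 198.0000; -65.2500 193.5000]
K = S⁻¹·BᵀPA = [-0.8433 1.4448; 0.1005 0.7664]
A−BK = [0.4641 0.0391; -2.0418 -0.2562]
AᵀP(A−BK) = [0.8847 -0.4729; -0.4729 1.6444]
P' = Q + AᵀP(A−BK) = [4.1347 -1.9729; -1.9729 3.8944]
tr(P') = 8.0291


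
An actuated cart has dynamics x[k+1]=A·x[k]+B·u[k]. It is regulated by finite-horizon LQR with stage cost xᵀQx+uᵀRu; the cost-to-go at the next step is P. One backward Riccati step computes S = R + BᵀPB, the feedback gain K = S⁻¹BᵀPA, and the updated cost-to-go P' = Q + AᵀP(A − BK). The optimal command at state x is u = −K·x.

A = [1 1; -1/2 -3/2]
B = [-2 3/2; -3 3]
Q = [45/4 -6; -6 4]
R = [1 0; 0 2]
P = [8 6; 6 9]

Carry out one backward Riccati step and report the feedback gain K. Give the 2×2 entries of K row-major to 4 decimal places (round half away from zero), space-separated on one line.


-0.3820 -0.3870 -0.3366 -0.5743

BᵀP = [-34.0000 -39.0000; 30.0000 36.0000]
S = R + BᵀPB = [1 0; 0 2] + [185.0000 -168.0000; -168.0000 153.0000] = [186.0000 -168.0000; -168.0000 155.0000]
BᵀPA = [-14.5000 24.5000; 12.0000 -24.0000]
K = S⁻¹·BᵀPA = [-0.3820 -0.3870; -0.3366 -0.5743]
A−BK = [0.7409 1.0875; -0.6361 -0.9381]
AᵀP(A−BK) = [2.7504 4.0301; 4.0301 5.9484]
P' = Q + AᵀP(A−BK) = [14.0004 -1.9699; -1.9699 9.9484]
tr(P') = 23.9488


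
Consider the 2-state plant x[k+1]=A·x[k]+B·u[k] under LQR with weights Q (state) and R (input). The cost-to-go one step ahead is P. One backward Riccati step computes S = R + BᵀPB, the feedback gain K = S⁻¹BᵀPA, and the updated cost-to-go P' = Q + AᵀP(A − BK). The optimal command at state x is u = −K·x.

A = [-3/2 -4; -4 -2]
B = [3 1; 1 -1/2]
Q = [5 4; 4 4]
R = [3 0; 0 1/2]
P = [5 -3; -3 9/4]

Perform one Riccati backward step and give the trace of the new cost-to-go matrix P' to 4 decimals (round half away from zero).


BᵀP = [12.0000 -6.7500; 6.5000 -4.1250]
S = R + BᵀPB = [3 0; 0 1/2] + [29.2500 15.3750; 15.3750 8.5625] = [32.2500 15.3750; 15.3750 9.0625]
BᵀPA = [9.0000 -34.5000; 6.7500 -17.7500]
K = S⁻¹·BᵀPA = [-0.3977 -0.7114; 1.4195 -0.7517]
A−BK = [-1.7265 -1.1141; -2.8926 -1.6644]
AᵀP(A−BK) = [5.2475 2.4765; 2.4765 3.1141]
P' = Q + AᵀP(A−BK) = [10.2475 6.4765; 6.4765 7.1141]
tr(P') = 17.3616

17.3616


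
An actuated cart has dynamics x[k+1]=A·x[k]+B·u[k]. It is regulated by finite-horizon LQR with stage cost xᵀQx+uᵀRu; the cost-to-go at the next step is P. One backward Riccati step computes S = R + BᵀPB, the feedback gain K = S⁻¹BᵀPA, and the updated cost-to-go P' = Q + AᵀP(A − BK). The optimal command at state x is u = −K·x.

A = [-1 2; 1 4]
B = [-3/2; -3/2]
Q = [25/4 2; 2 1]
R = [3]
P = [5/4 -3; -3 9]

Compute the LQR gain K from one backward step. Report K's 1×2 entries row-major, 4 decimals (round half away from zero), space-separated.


BᵀP = [2.6250 -9.0000]
S = R + BᵀPB = [3] + [9.5625] = [12.5625]
BᵀPA = [-11.6250 -30.7500]
K = S⁻¹·BᵀPA = [-0.9254 -2.4478]
A−BK = [-2.3881 -1.6716; -0.3881 0.3284]
AᵀP(A−BK) = [5.4925 11.0448; 11.0448 25.7313]
P' = Q + AᵀP(A−BK) = [11.7425 13.0448; 13.0448 26.7313]
tr(P') = 38.4739

-0.9254 -2.4478


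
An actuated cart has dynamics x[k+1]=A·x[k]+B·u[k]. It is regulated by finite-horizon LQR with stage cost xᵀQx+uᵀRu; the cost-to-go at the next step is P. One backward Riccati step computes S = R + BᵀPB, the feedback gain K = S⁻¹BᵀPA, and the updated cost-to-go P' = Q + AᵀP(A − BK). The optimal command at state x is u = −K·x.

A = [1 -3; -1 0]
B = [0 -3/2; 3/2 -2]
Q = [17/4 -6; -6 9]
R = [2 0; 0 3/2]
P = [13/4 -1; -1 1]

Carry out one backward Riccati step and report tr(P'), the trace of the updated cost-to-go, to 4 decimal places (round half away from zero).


BᵀP = [-1.5000 1.5000; -2.8750 -0.5000]
S = R + BᵀPB = [2 0; 0 3/2] + [2.2500 -0.7500; -0.7500 5.3125] = [4.2500 -0.7500; -0.7500 6.8125]
BᵀPA = [-3.0000 4.5000; -2.3750 8.6250]
K = S⁻¹·BᵀPA = [-0.7826 1.3076; -0.4348 1.4100]
A−BK = [0.3478 -0.8850; -0.6957 0.8586]
AᵀP(A−BK) = [2.8696 -5.4783; -5.4783 11.2042]
P' = Q + AᵀP(A−BK) = [7.1196 -11.4783; -11.4783 20.2042]
tr(P') = 27.3237

27.3237


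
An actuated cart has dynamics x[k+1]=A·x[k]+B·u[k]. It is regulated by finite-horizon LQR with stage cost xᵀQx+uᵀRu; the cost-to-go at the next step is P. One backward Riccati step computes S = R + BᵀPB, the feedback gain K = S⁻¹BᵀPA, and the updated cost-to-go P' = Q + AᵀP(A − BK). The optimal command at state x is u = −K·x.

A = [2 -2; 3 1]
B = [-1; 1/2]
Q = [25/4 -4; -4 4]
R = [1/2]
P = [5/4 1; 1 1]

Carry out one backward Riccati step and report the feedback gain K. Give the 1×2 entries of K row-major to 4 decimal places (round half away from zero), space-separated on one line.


BᵀP = [-0.7500 -0.5000]
S = R + BᵀPB = [1/2] + [0.5000] = [1.0000]
BᵀPA = [-3.0000 1.0000]
K = S⁻¹·BᵀPA = [-3.0000 1.0000]
A−BK = [-1.0000 -1.0000; 4.5000 0.5000]
AᵀP(A−BK) = [17.0000 -3.0000; -3.0000 1.0000]
P' = Q + AᵀP(A−BK) = [23.2500 -7.0000; -7.0000 5.0000]
tr(P') = 28.2500

-3.0000 1.0000


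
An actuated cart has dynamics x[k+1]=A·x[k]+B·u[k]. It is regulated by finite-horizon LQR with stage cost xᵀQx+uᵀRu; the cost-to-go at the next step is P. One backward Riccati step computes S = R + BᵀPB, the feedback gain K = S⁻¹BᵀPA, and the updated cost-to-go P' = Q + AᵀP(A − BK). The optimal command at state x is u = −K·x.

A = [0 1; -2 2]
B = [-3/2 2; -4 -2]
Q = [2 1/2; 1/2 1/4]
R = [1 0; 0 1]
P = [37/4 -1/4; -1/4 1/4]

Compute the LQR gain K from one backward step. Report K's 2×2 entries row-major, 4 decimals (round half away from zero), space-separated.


BᵀP = [-12.8750 -0.6250; 19.0000 -1.0000]
S = R + BᵀPB = [1 0; 0 1] + [21.8125 -24.5000; -24.5000 40.0000] = [22.8125 -24.5000; -24.5000 41.0000]
BᵀPA = [1.2500 -14.1250; 2.0000 17.0000]
K = S⁻¹·BᵀPA = [0.2992 -0.4854; 0.2276 0.1246]
A−BK = [-0.0063 0.0228; -0.3481 0.3078]
AᵀP(A−BK) = [0.1709 -0.1425; -0.1425 0.2761]
P' = Q + AᵀP(A−BK) = [2.1709 0.3575; 0.3575 0.5261]
tr(P') = 2.6969

0.2992 -0.4854 0.2276 0.1246


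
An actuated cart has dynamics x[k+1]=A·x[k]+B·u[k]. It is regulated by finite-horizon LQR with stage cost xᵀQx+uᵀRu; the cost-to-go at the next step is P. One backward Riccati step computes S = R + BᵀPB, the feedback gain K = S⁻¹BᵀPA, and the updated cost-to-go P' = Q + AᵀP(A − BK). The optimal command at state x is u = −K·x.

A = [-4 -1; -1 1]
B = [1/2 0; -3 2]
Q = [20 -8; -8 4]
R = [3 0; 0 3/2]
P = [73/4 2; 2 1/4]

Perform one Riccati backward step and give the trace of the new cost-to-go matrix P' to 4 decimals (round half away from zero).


207.6212

BᵀP = [3.1250 0.2500; 4.0000 0.5000]
S = R + BᵀPB = [3 0; 0 3/2] + [0.8125 0.5000; 0.5000 1.0000] = [3.8125 0.5000; 0.5000 2.5000]
BᵀPA = [-12.7500 -2.8750; -16.5000 -3.5000]
K = S⁻¹·BᵀPA = [-2.5455 -0.5859; -6.0909 -1.2828]
A−BK = [-2.7273 -0.7071; 3.5455 1.8081]
AᵀP(A−BK) = [175.2955 38.1136; 38.1136 8.3258]
P' = Q + AᵀP(A−BK) = [195.2955 30.1136; 30.1136 12.3258]
tr(P') = 207.6212


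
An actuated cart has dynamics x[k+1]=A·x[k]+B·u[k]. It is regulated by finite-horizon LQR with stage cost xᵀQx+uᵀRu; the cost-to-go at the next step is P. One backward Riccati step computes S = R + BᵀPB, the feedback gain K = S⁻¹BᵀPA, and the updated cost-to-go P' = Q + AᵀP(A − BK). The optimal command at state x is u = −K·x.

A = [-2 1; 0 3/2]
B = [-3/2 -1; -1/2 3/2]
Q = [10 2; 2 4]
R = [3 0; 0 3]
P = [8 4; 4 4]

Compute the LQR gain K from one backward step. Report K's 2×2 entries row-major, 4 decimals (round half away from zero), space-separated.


0.9818 -0.9545 0.2545 0.3636

BᵀP = [-14.0000 -8.0000; -2.0000 2.0000]
S = R + BᵀPB = [3 0; 0 3] + [25.0000 2.0000; 2.0000 5.0000] = [28.0000 2.0000; 2.0000 8.0000]
BᵀPA = [28.0000 -26.0000; 4.0000 1.0000]
K = S⁻¹·BᵀPA = [0.9818 -0.9545; 0.2545 0.3636]
A−BK = [-0.2727 -0.0682; 0.1091 0.4773]
AᵀP(A−BK) = [3.4909 -2.7273; -2.7273 3.8182]
P' = Q + AᵀP(A−BK) = [13.4909 -0.7273; -0.7273 7.8182]
tr(P') = 21.3091


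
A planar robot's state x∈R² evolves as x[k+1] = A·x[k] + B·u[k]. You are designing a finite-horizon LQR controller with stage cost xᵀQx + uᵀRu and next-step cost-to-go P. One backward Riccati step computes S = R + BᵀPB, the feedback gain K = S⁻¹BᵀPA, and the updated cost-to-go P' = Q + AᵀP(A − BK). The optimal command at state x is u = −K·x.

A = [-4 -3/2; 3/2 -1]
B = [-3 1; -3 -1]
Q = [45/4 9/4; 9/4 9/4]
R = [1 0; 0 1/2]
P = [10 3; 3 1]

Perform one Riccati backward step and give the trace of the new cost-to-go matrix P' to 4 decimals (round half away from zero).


BᵀP = [-39.0000 -12.0000; 7.0000 2.0000]
S = R + BᵀPB = [1 0; 0 1/2] + [153.0000 -27.0000; -27.0000 5.0000] = [154.0000 -27.0000; -27.0000 5.5000]
BᵀPA = [138.0000 70.5000; -25.0000 -12.5000]
K = S⁻¹·BᵀPA = [0.7119 0.4258; -1.0508 -0.1822]
A−BK = [-0.8136 -0.0403; 2.5847 0.0953]
AᵀP(A−BK) = [1.7415 0.4280; 0.4280 0.2002]
P' = Q + AᵀP(A−BK) = [12.9915 2.6780; 2.6780 2.4502]
tr(P') = 15.4417

15.4417


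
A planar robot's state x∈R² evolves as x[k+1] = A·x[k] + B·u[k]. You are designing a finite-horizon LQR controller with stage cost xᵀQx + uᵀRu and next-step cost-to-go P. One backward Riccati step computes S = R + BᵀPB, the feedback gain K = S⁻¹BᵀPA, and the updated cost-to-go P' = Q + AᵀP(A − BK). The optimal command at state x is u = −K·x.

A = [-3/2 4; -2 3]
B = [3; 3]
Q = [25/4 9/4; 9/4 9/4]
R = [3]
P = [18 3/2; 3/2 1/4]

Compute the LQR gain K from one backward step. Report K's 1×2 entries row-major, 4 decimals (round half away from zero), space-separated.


BᵀP = [58.5000 5.2500]
S = R + BᵀPB = [3] + [191.2500] = [194.2500]
BᵀPA = [-98.2500 249.7500]
K = S⁻¹·BᵀPA = [-0.5058 1.2857]
A−BK = [0.0174 0.1429; -0.4826 -0.8571]
AᵀP(A−BK) = [0.8060 -1.9286; -1.9286 5.1429]
P' = Q + AᵀP(A−BK) = [7.0560 0.3214; 0.3214 7.3929]
tr(P') = 14.4488

-0.5058 1.2857


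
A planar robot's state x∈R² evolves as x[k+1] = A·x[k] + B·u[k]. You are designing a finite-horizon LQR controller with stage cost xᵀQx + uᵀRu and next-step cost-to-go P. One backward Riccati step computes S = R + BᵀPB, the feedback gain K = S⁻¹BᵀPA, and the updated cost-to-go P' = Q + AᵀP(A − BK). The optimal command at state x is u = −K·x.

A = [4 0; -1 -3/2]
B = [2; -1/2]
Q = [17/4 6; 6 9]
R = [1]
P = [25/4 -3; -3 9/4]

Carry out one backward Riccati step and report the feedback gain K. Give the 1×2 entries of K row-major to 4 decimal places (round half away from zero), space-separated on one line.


1.9386 0.3282

BᵀP = [14.0000 -7.1250]
S = R + BᵀPB = [1] + [31.5625] = [32.5625]
BᵀPA = [63.1250 10.6875]
K = S⁻¹·BᵀPA = [1.9386 0.3282]
A−BK = [0.1228 -0.6564; -0.0307 -1.3359]
AᵀP(A−BK) = [3.8772 0.6564; 0.6564 1.5547]
P' = Q + AᵀP(A−BK) = [8.1272 6.6564; 6.6564 10.5547]
tr(P') = 18.6819


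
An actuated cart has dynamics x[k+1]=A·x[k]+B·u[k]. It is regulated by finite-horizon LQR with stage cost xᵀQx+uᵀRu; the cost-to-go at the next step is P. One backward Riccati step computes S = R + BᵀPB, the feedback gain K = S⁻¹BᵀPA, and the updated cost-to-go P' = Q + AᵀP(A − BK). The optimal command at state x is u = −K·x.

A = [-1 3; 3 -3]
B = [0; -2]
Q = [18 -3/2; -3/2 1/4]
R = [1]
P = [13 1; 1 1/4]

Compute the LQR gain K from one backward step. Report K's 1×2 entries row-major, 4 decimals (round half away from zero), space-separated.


0.2500 -2.2500

BᵀP = [-2.0000 -0.5000]
S = R + BᵀPB = [1] + [1.0000] = [2.0000]
BᵀPA = [0.5000 -4.5000]
K = S⁻¹·BᵀPA = [0.2500 -2.2500]
A−BK = [-1.0000 3.0000; 3.5000 -7.5000]
AᵀP(A−BK) = [9.1250 -28.1250; -28.1250 91.1250]
P' = Q + AᵀP(A−BK) = [27.1250 -29.6250; -29.6250 91.3750]
tr(P') = 118.5000


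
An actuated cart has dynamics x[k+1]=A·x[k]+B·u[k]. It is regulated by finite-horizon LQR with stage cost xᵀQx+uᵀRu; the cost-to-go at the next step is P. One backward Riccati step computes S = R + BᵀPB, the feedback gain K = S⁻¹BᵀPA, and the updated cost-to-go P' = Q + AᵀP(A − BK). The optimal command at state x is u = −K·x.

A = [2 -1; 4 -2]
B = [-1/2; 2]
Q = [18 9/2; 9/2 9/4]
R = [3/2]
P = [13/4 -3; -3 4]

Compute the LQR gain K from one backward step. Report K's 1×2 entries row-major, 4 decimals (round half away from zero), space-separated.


0.9357 -0.4679

BᵀP = [-7.6250 9.5000]
S = R + BᵀPB = [3/2] + [22.8125] = [24.3125]
BᵀPA = [22.7500 -11.3750]
K = S⁻¹·BᵀPA = [0.9357 -0.4679]
A−BK = [2.4679 -1.2339; 2.1285 -1.0643]
AᵀP(A−BK) = [7.7121 -3.8560; -3.8560 1.9280]
P' = Q + AᵀP(A−BK) = [25.7121 0.6440; 0.6440 4.1780]
tr(P') = 29.8901


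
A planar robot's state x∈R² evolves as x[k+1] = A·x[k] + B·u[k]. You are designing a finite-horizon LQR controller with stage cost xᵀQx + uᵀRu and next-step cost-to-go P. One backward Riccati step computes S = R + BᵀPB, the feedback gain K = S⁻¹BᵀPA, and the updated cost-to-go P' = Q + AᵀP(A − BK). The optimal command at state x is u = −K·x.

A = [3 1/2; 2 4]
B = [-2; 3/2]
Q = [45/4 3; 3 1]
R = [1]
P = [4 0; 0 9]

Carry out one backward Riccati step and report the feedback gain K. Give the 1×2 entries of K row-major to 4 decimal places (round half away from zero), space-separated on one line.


BᵀP = [-8.0000 13.5000]
S = R + BᵀPB = [1] + [36.2500] = [37.2500]
BᵀPA = [3.0000 50.0000]
K = S⁻¹·BᵀPA = [0.0805 1.3423]
A−BK = [3.1611 3.1846; 1.8792 1.9866]
AᵀP(A−BK) = [71.7584 73.9732; 73.9732 77.8859]
P' = Q + AᵀP(A−BK) = [83.0084 76.9732; 76.9732 78.8859]
tr(P') = 161.8943

0.0805 1.3423


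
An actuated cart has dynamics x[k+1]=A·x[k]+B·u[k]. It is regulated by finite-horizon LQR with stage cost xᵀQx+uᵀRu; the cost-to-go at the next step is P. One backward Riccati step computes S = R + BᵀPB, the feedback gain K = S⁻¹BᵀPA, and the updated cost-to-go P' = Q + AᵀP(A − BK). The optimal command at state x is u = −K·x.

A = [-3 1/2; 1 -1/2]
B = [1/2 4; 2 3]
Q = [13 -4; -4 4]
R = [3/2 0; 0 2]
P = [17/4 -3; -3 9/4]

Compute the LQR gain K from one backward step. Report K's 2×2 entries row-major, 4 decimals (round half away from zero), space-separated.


1.2955 -0.3319 -1.1413 0.2448

BᵀP = [-3.8750 3.0000; 8.0000 -5.2500]
S = R + BᵀPB = [3/2 0; 0 2] + [4.0625 -6.5000; -6.5000 16.2500] = [5.5625 -6.5000; -6.5000 18.2500]
BᵀPA = [14.6250 -3.4375; -29.2500 6.6250]
K = S⁻¹·BᵀPA = [1.2955 -0.3319; -1.1413 0.2448]
A−BK = [0.9175 -0.3132; 1.8328 -0.5705]
AᵀP(A−BK) = [6.1693 -1.4854; -1.4854 0.3622]
P' = Q + AᵀP(A−BK) = [19.1693 -5.4854; -5.4854 4.3622]
tr(P') = 23.5315


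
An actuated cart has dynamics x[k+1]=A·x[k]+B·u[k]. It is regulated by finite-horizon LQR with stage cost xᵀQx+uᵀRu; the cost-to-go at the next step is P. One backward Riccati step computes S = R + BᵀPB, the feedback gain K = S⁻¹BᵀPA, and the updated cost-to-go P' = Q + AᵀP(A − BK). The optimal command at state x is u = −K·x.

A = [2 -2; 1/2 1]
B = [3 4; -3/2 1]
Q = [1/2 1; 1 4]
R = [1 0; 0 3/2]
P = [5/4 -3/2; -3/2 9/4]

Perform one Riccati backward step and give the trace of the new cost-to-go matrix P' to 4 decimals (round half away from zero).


5.0984

BᵀP = [6.0000 -7.8750; 3.5000 -3.7500]
S = R + BᵀPB = [1 0; 0 3/2] + [29.8125 16.1250; 16.1250 10.2500] = [30.8125 16.1250; 16.1250 11.7500]
BᵀPA = [8.0625 -19.8750; 5.1250 -10.7500]
K = S⁻¹·BᵀPA = [0.1185 -0.5899; 0.2735 -0.1054]
A−BK = [0.5504 0.1911; 0.4043 0.2205]
AᵀP(A−BK) = [0.2051 -0.0790; -0.0790 0.3933]
P' = Q + AᵀP(A−BK) = [0.7051 0.9210; 0.9210 4.3933]
tr(P') = 5.0984


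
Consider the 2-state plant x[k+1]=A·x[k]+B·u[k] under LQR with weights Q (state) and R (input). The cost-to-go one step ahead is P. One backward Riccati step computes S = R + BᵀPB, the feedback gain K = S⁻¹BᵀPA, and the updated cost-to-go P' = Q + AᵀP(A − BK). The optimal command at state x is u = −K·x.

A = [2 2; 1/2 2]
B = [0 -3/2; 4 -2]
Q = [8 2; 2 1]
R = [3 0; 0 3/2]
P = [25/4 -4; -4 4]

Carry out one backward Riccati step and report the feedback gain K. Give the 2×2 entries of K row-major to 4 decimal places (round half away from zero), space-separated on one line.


BᵀP = [-16.0000 16.0000; -1.3750 -2.0000]
S = R + BᵀPB = [3 0; 0 3/2] + [64.0000 -8.0000; -8.0000 6.0625] = [67.0000 -8.0000; -8.0000 7.5625]
BᵀPA = [-24.0000 0.0000; -3.7500 -6.7500]
K = S⁻¹·BᵀPA = [-0.4778 -0.1220; -1.0013 -1.0216]
A−BK = [0.4981 0.4676; 0.4085 0.4447]
AᵀP(A−BK) = [2.7789 2.2414; 2.2414 2.1042]
P' = Q + AᵀP(A−BK) = [10.7789 4.2414; 4.2414 3.1042]
tr(P') = 13.8831

-0.4778 -0.1220 -1.0013 -1.0216


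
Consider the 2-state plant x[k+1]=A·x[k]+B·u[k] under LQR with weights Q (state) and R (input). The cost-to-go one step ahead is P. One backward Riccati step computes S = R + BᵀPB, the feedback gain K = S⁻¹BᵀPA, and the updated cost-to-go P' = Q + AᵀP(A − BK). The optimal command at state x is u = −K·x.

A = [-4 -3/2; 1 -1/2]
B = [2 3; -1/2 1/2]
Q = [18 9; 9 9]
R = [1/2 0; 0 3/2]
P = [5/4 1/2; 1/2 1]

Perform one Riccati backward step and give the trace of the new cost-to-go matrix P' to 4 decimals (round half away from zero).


BᵀP = [2.2500 0.5000; 4.0000 2.0000]
S = R + BᵀPB = [1/2 0; 0 3/2] + [4.2500 7.0000; 7.0000 13.0000] = [4.7500 7.0000; 7.0000 14.5000]
BᵀPA = [-8.5000 -3.6250; -14.0000 -7.0000]
K = S⁻¹·BᵀPA = [-1.2704 -0.1792; -0.3522 -0.3962]
A−BK = [-0.4025 0.0472; 0.5409 -0.3915]
AᵀP(A−BK) = [1.2704 0.1792; 0.1792 0.3892]
P' = Q + AᵀP(A−BK) = [19.2704 9.1792; 9.1792 9.3892]
tr(P') = 28.6596

28.6596


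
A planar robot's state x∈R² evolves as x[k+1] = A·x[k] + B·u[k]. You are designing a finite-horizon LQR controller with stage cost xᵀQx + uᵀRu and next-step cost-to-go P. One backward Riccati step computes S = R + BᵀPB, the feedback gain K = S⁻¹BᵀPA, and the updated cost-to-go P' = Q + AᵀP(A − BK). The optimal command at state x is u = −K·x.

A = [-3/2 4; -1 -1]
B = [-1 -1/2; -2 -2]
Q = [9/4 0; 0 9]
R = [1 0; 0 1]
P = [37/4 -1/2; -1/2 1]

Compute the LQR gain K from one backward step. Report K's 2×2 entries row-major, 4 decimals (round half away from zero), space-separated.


BᵀP = [-8.2500 -1.5000; -3.6250 -1.7500]
S = R + BᵀPB = [1 0; 0 1] + [11.2500 7.1250; 7.1250 5.3125] = [12.2500 7.1250; 7.1250 6.3125]
BᵀPA = [13.8750 -31.5000; 7.1875 -12.7500]
K = S⁻¹·BᵀPA = [1.3694 -4.0659; -0.4071 2.5694]
A−BK = [-0.3341 1.2188; 0.9247 -3.9929]
AᵀP(A−BK) = [4.2376 -15.3035; -15.3035 57.6847]
P' = Q + AᵀP(A−BK) = [6.4876 -15.3035; -15.3035 66.6847]
tr(P') = 73.1724

1.3694 -4.0659 -0.4071 2.5694


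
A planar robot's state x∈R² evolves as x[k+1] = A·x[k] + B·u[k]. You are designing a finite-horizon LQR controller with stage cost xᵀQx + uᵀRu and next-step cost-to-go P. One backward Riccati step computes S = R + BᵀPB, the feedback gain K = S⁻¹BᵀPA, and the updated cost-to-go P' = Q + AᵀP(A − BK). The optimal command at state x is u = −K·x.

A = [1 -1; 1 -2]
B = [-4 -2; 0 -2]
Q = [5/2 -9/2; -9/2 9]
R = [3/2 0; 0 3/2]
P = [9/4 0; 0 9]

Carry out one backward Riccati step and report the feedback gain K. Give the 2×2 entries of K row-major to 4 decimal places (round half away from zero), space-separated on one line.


BᵀP = [-9.0000 0.0000; -4.5000 -18.0000]
S = R + BᵀPB = [3/2 0; 0 3/2] + [36.0000 18.0000; 18.0000 45.0000] = [37.5000 18.0000; 18.0000 46.5000]
BᵀPA = [-9.0000 9.0000; -22.5000 40.5000]
K = S⁻¹·BᵀPA = [-0.0095 -0.2187; -0.4802 0.9556]
A−BK = [0.0016 0.0365; 0.0396 -0.0887]
AᵀP(A−BK) = [0.3601 -0.7167; -0.7167 1.5155]
P' = Q + AᵀP(A−BK) = [2.8601 -5.2167; -5.2167 10.5155]
tr(P') = 13.3756

-0.0095 -0.2187 -0.4802 0.9556


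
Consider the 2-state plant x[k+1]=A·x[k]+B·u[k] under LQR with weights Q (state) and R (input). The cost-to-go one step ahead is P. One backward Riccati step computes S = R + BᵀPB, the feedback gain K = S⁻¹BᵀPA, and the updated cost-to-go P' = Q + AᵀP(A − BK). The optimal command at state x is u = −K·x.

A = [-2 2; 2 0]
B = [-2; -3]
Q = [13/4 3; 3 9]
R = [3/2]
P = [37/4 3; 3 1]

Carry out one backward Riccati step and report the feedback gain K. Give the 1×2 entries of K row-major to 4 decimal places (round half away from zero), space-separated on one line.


BᵀP = [-27.5000 -9.0000]
S = R + BᵀPB = [3/2] + [82.0000] = [83.5000]
BᵀPA = [37.0000 -55.0000]
K = S⁻¹·BᵀPA = [0.4431 -0.6587]
A−BK = [-1.1138 0.6826; 3.3293 -1.9760]
AᵀP(A−BK) = [0.6048 -0.6287; -0.6287 0.7725]
P' = Q + AᵀP(A−BK) = [3.8548 2.3713; 2.3713 9.7725]
tr(P') = 13.6272

0.4431 -0.6587


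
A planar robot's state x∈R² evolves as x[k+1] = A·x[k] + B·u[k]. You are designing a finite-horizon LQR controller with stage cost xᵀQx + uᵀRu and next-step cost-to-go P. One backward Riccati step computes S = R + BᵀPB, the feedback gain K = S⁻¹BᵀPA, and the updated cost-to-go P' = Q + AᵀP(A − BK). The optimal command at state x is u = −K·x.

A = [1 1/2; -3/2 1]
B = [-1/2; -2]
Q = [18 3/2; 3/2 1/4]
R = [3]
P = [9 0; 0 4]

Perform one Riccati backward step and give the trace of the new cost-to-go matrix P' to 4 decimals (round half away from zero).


34.9088

BᵀP = [-4.5000 -8.0000]
S = R + BᵀPB = [3] + [18.2500] = [21.2500]
BᵀPA = [7.5000 -10.2500]
K = S⁻¹·BᵀPA = [0.3529 -0.4824]
A−BK = [1.1765 0.2588; -0.7941 0.0353]
AᵀP(A−BK) = [15.3529 2.1176; 2.1176 1.3059]
P' = Q + AᵀP(A−BK) = [33.3529 3.6176; 3.6176 1.5559]
tr(P') = 34.9088


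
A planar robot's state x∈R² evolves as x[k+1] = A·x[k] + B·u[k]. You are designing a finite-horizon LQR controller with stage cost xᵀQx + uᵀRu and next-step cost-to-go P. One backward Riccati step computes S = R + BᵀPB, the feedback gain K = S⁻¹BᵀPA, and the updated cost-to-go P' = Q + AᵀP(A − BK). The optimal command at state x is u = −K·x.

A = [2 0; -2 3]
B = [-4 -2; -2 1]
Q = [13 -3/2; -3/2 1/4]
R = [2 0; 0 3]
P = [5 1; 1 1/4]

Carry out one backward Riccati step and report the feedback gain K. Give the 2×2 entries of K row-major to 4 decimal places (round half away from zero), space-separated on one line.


-0.2923 -0.1520 -0.1534 0.0391

BᵀP = [-22.0000 -4.5000; -9.0000 -1.7500]
S = R + BᵀPB = [2 0; 0 3] + [97.0000 39.5000; 39.5000 16.2500] = [99.0000 39.5000; 39.5000 19.2500]
BᵀPA = [-35.0000 -13.5000; -14.5000 -5.2500]
K = S⁻¹·BᵀPA = [-0.2923 -0.1520; -0.1534 0.0391]
A−BK = [0.5239 -0.5297; -2.4313 2.6570]
AᵀP(A−BK) = [0.5441 -0.2518; -0.2518 0.4038]
P' = Q + AᵀP(A−BK) = [13.5441 -1.7518; -1.7518 0.6538]
tr(P') = 14.1979


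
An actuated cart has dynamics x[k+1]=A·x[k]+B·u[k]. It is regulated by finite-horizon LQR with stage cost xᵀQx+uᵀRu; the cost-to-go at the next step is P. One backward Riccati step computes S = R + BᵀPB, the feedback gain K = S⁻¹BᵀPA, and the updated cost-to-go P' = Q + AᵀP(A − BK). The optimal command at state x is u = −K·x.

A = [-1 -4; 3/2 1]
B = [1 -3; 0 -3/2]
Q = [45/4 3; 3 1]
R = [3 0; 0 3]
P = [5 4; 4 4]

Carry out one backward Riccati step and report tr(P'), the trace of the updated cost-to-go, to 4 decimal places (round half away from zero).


18.6163

BᵀP = [5.0000 4.0000; -21.0000 -18.0000]
S = R + BᵀPB = [3 0; 0 3] + [5.0000 -21.0000; -21.0000 90.0000] = [8.0000 -21.0000; -21.0000 93.0000]
BᵀPA = [1.0000 -16.0000; -6.0000 66.0000]
K = S⁻¹·BᵀPA = [-0.1089 -0.3366; -0.0891 0.6337]
A−BK = [-1.1584 -1.7624; 1.3663 1.9505]
AᵀP(A−BK) = [1.5743 2.1386; 2.1386 4.7921]
P' = Q + AᵀP(A−BK) = [12.8243 5.1386; 5.1386 5.7921]
tr(P') = 18.6163


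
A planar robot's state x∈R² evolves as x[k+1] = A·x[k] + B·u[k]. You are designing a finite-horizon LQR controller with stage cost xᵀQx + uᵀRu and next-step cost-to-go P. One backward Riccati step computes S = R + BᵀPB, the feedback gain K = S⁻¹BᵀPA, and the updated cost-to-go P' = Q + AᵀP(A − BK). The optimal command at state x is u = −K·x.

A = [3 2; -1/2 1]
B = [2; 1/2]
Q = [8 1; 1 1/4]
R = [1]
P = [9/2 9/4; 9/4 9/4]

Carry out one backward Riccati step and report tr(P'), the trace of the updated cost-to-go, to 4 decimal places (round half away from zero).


12.4169

BᵀP = [10.1250 5.6250]
S = R + BᵀPB = [1] + [23.0625] = [24.0625]
BᵀPA = [27.5625 25.8750]
K = S⁻¹·BᵀPA = [1.1455 1.0753]
A−BK = [0.7091 -0.1506; -1.0727 0.4623]
AᵀP(A−BK) = [2.7409 0.7364; 0.7364 1.4260]
P' = Q + AᵀP(A−BK) = [10.7409 1.7364; 1.7364 1.6760]
tr(P') = 12.4169


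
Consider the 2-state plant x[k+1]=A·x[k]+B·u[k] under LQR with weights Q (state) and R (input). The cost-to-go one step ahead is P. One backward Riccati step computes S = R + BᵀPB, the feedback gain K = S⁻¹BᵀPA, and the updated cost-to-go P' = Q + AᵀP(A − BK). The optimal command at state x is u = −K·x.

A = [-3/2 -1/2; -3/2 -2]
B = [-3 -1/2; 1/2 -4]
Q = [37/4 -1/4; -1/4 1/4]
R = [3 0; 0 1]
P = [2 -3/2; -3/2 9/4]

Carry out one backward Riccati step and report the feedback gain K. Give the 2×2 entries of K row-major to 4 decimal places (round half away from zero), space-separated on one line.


0.3216 0.0432 0.3500 0.4707

BᵀP = [-6.7500 5.6250; 5.0000 -8.2500]
S = R + BᵀPB = [3 0; 0 1] + [23.0625 -19.1250; -19.1250 30.5000] = [26.0625 -19.1250; -19.1250 31.5000]
BᵀPA = [1.6875 -7.8750; 4.8750 14.0000]
K = S⁻¹·BᵀPA = [0.3216 0.0432; 0.3500 0.4707]
A−BK = [-0.3602 -0.1349; -0.2607 -0.1388]
AᵀP(A−BK) = [0.5635 0.2573; 0.2573 0.2507]
P' = Q + AᵀP(A−BK) = [9.8135 0.0073; 0.0073 0.5007]
tr(P') = 10.3142


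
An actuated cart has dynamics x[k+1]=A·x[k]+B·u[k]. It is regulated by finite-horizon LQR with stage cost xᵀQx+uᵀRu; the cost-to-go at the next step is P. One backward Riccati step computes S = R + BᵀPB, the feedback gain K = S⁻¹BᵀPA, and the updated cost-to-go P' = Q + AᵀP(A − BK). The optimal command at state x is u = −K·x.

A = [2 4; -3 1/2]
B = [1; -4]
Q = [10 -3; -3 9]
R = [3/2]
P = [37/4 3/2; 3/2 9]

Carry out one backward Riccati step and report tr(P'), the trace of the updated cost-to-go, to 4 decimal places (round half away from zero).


190.3599

BᵀP = [3.2500 -34.5000]
S = R + BᵀPB = [3/2] + [141.2500] = [142.7500]
BᵀPA = [110.0000 -4.2500]
K = S⁻¹·BᵀPA = [0.7706 -0.0298]
A−BK = [1.2294 4.0298; 0.0823 0.3809]
AᵀP(A−BK) = [15.2364 47.2750; 47.2750 156.1235]
P' = Q + AᵀP(A−BK) = [25.2364 44.2750; 44.2750 165.1235]
tr(P') = 190.3599


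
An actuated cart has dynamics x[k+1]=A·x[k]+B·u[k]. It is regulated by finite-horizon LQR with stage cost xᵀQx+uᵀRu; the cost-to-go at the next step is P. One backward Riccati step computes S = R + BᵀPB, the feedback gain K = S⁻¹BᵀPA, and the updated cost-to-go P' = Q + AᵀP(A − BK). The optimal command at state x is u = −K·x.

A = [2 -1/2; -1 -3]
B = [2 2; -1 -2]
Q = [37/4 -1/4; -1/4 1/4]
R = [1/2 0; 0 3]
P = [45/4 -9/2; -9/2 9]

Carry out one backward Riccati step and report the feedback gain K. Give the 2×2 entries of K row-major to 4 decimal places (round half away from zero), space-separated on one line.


BᵀP = [27.0000 -18.0000; 31.5000 -27.0000]
S = R + BᵀPB = [1/2 0; 0 3] + [72.0000 90.0000; 90.0000 117.0000] = [72.5000 90.0000; 90.0000 120.0000]
BᵀPA = [72.0000 40.5000; 90.0000 65.2500]
K = S⁻¹·BᵀPA = [0.9000 -1.6875; 0.0750 1.8094]
A−BK = [0.0500 -0.7438; 0.0500 -1.0688]
AᵀP(A−BK) = [0.4500 -0.8438; -0.8438 20.5945]
P' = Q + AᵀP(A−BK) = [9.7000 -1.0938; -1.0938 20.8445]
tr(P') = 30.5445

0.9000 -1.6875 0.0750 1.8094


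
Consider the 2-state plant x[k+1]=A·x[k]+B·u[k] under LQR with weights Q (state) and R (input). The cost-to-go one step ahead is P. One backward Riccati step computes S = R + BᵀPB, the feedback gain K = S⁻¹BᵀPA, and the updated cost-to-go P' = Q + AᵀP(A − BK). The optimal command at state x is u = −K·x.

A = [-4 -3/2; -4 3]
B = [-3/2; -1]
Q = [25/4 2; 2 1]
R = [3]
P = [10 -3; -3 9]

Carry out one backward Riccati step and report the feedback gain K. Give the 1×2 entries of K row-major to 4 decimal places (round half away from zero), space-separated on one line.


BᵀP = [-12.0000 -4.5000]
S = R + BᵀPB = [3] + [22.5000] = [25.5000]
BᵀPA = [66.0000 4.5000]
K = S⁻¹·BᵀPA = [2.5882 0.1765]
A−BK = [-0.1176 -1.2353; -1.4118 3.1765]
AᵀP(A−BK) = [37.1765 -41.6471; -41.6471 129.7059]
P' = Q + AᵀP(A−BK) = [43.4265 -39.6471; -39.6471 130.7059]
tr(P') = 174.1324

2.5882 0.1765


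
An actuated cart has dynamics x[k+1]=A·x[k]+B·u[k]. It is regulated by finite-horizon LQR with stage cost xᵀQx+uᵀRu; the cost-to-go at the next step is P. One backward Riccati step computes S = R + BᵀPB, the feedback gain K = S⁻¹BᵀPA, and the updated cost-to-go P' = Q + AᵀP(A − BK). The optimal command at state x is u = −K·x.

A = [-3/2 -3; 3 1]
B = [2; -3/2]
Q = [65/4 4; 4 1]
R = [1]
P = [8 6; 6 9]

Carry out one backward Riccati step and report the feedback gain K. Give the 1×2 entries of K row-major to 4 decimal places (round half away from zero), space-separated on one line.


-0.8696 -1.3043

BᵀP = [7.0000 -1.5000]
S = R + BᵀPB = [1] + [16.2500] = [17.2500]
BᵀPA = [-15.0000 -22.5000]
K = S⁻¹·BᵀPA = [-0.8696 -1.3043]
A−BK = [0.2391 -0.3913; 1.6957 -0.9565]
AᵀP(A−BK) = [31.9565 -19.5652; -19.5652 15.6522]
P' = Q + AᵀP(A−BK) = [48.2065 -15.5652; -15.5652 16.6522]
tr(P') = 64.8587


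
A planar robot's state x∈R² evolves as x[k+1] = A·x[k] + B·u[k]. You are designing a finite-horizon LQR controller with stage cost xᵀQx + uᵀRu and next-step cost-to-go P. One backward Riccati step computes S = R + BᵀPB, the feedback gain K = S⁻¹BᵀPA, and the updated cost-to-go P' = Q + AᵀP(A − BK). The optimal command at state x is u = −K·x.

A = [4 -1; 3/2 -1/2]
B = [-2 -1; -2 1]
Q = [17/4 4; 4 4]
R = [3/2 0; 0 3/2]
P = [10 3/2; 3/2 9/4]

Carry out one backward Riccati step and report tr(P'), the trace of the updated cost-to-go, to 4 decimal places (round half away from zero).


13.3840

BᵀP = [-23.0000 -7.5000; -8.5000 0.7500]
S = R + BᵀPB = [3/2 0; 0 3/2] + [61.0000 15.5000; 15.5000 9.2500] = [62.5000 15.5000; 15.5000 10.7500]
BᵀPA = [-103.2500 26.7500; -32.8750 8.1250]
K = S⁻¹·BᵀPA = [-1.3910 0.3745; -1.0526 0.2159]
A−BK = [0.1655 -0.0352; -0.2294 0.0330]
AᵀP(A−BK) = [4.8424 -1.1771; -1.1771 0.2916]
P' = Q + AᵀP(A−BK) = [9.0924 2.8229; 2.8229 4.2916]
tr(P') = 13.3840


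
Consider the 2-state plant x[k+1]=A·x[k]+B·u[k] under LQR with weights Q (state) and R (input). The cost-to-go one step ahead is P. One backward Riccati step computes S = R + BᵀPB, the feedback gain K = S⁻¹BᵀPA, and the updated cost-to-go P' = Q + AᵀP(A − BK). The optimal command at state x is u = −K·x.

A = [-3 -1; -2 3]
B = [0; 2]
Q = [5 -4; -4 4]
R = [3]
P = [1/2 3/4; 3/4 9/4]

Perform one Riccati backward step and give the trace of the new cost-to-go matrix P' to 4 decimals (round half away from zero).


20.5625

BᵀP = [1.5000 4.5000]
S = R + BᵀPB = [3] + [9.0000] = [12.0000]
BᵀPA = [-13.5000 12.0000]
K = S⁻¹·BᵀPA = [-1.1250 1.0000]
A−BK = [-3.0000 -1.0000; 0.2500 1.0000]
AᵀP(A−BK) = [7.3125 -3.7500; -3.7500 4.2500]
P' = Q + AᵀP(A−BK) = [12.3125 -7.7500; -7.7500 8.2500]
tr(P') = 20.5625


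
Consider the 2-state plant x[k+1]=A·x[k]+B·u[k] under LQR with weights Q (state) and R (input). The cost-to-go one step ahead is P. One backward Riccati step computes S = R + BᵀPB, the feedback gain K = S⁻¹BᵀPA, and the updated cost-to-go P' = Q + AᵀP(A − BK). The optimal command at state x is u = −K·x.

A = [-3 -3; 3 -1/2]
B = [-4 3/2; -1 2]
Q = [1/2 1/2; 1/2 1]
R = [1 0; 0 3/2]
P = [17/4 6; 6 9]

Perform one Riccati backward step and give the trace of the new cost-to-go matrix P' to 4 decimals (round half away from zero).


4.7204

BᵀP = [-23.0000 -33.0000; 18.3750 27.0000]
S = R + BᵀPB = [1 0; 0 3/2] + [125.0000 -100.5000; -100.5000 81.5625] = [126.0000 -100.5000; -100.5000 83.0625]
BᵀPA = [-30.0000 85.5000; 25.8750 -68.6250]
K = S⁻¹·BᵀPA = [0.2969 0.5608; 0.6708 -0.1477]
A−BK = [-2.8185 -0.5354; 1.9554 0.3562]
AᵀP(A−BK) = [2.8015 0.3946; 0.3946 0.4188]
P' = Q + AᵀP(A−BK) = [3.3015 0.8946; 0.8946 1.4188]
tr(P') = 4.7204


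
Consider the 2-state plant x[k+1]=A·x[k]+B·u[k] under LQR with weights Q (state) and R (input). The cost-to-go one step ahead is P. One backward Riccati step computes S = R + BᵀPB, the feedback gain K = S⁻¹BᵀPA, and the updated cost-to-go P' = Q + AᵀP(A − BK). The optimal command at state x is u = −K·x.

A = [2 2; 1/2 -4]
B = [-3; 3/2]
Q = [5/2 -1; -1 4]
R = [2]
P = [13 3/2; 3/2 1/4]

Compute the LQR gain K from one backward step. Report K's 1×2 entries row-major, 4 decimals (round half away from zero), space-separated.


-0.7124 -0.5374

BᵀP = [-36.7500 -4.1250]
S = R + BᵀPB = [2] + [104.0625] = [106.0625]
BᵀPA = [-75.5625 -57.0000]
K = S⁻¹·BᵀPA = [-0.7124 -0.5374]
A−BK = [-0.1373 0.3877; 1.5687 -3.1939]
AᵀP(A−BK) = [1.2292 0.3913; 0.3913 1.3671]
P' = Q + AᵀP(A−BK) = [3.7292 -0.6087; -0.6087 5.3671]
tr(P') = 9.0963


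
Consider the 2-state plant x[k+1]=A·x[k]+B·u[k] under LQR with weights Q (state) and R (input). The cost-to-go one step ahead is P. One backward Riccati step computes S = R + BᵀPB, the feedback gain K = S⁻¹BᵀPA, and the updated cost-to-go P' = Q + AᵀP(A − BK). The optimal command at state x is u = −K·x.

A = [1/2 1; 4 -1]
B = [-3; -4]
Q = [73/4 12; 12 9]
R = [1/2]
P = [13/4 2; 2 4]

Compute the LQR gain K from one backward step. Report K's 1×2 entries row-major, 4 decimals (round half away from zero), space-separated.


-0.6834 0.0300

BᵀP = [-17.7500 -22.0000]
S = R + BᵀPB = [1/2] + [141.2500] = [141.7500]
BᵀPA = [-96.8750 4.2500]
K = S⁻¹·BᵀPA = [-0.6834 0.0300]
A−BK = [-1.5503 1.0899; 1.2663 -0.8801]
AᵀP(A−BK) = [6.6060 -4.4705; -4.4705 3.1226]
P' = Q + AᵀP(A−BK) = [24.8560 7.5295; 7.5295 12.1226]
tr(P') = 36.9786


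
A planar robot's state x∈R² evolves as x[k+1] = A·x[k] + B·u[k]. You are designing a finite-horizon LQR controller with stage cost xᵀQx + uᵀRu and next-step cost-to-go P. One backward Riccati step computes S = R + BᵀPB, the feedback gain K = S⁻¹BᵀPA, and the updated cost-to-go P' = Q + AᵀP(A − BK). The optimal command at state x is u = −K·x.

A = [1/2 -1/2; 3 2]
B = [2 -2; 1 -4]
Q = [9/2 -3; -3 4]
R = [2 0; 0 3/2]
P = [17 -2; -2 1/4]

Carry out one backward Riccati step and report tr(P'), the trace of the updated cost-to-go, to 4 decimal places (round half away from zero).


BᵀP = [32.0000 -3.7500; -26.0000 3.0000]
S = R + BᵀPB = [2 0; 0 3/2] + [60.2500 -49.0000; -49.0000 40.0000] = [62.2500 -49.0000; -49.0000 41.5000]
BᵀPA = [4.7500 -23.5000; -4.0000 19.0000]
K = S⁻¹·BᵀPA = [0.0062 -0.2426; -0.0891 0.1714]
A−BK = [0.3095 0.3280; 2.6374 2.9280]
AᵀP(A−BK) = [0.1143 0.0879; 0.0879 0.2925]
P' = Q + AᵀP(A−BK) = [4.6143 -2.9121; -2.9121 4.2925]
tr(P') = 8.9068

8.9068


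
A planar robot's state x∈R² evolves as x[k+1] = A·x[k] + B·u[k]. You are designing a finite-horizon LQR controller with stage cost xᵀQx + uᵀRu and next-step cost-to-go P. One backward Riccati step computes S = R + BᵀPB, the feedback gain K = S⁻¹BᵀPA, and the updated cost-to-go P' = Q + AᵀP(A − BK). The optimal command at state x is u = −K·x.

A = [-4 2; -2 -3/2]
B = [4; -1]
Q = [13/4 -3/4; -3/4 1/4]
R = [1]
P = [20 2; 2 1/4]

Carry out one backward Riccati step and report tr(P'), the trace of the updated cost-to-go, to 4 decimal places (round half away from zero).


5.4052

BᵀP = [78.0000 7.7500]
S = R + BᵀPB = [1] + [304.2500] = [305.2500]
BᵀPA = [-327.5000 144.3750]
K = S⁻¹·BᵀPA = [-1.0729 0.4730]
A−BK = [0.2916 0.1081; -3.0729 -1.0270]
AᵀP(A−BK) = [1.6282 -0.3514; -0.3514 0.2770]
P' = Q + AᵀP(A−BK) = [4.8782 -1.1014; -1.1014 0.5270]
tr(P') = 5.4052
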